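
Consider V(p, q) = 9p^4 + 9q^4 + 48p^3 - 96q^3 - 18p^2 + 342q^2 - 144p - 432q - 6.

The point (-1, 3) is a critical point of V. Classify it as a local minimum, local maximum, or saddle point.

The mixed partial ∂²V/∂p∂q is 0, so the Hessian at any point is diag(V_pp, V_qq) = diag(36(3p^2 + 8p - 1), 36(3q^2 - 16q + 19)).
At (-1, 3): H = diag(-216, -72).
Both eigenvalues are negative, so H is negative definite: a local maximum.

local maximum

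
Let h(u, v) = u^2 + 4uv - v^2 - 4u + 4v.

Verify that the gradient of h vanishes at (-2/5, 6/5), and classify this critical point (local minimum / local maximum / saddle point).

saddle point

∇h = (2u + 4v - 4, 4u - 2v + 4); substituting (-2/5, 6/5) gives ∇h = (0, 0), so (-2/5, 6/5) is indeed a critical point.
The Hessian of h is constant: H = [[2, 4], [4, -2]].
det(H) = 2·(-2) − 4² = -20.
Since det(H) < 0, H is indefinite and the critical point is a saddle point.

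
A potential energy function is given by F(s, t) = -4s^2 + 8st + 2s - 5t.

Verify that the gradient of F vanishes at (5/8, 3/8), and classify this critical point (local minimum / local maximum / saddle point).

saddle point

∇F = (-8s + 8t + 2, 8s - 5); substituting (5/8, 3/8) gives ∇F = (0, 0), so (5/8, 3/8) is indeed a critical point.
The Hessian of F is constant: H = [[-8, 8], [8, 0]].
det(H) = (-8)·0 − 8² = -64.
Since det(H) < 0, H is indefinite and the critical point is a saddle point.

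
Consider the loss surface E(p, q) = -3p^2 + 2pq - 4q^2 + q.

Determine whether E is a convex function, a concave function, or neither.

concave

E is quadratic, so its Hessian is the constant matrix H = [[-6, 2], [2, -8]].
det(H) = 44, tr(H) = -14.
det(H) > 0 and tr(H) < 0, so H is negative definite everywhere: concave.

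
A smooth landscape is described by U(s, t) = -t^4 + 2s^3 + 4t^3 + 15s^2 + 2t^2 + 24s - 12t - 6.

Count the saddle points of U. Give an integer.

U separates as a function of s plus a function of t, so ∇U=0 decouples.
∂U/∂s = 6(s + 1)(s + 4) = 0 at s ∈ {-4, -1}; ∂U/∂t = -4(t - 3)(t - 1)(t + 1) = 0 at t ∈ {-1, 1, 3}.
The Hessian is diagonal: diag(U_ss, U_tt). Second derivatives: U_ss(-4)=-18, U_ss(-1)=18; U_tt(-1)=-32, U_tt(1)=16, U_tt(3)=-32.
Saddle points occur where the two diagonal entries have opposite signs: (-4, 1), (-1, -1), (-1, 3). Count: 3.

3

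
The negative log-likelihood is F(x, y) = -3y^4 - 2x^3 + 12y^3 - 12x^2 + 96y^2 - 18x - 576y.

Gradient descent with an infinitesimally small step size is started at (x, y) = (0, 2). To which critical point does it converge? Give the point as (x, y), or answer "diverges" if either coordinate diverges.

diverges

F is separable, so gradient descent decouples: x follows -∂F/∂x, y follows -∂F/∂y.
∂F/∂x = -6(x + 1)(x + 3); at x=0 this is -18, so x increases.
∂F/∂y = -12(y - 4)(y - 3)(y + 4); at y=2 this is -144, so y increases.
The x-coordinate has no critical point in that direction and runs off to infinity.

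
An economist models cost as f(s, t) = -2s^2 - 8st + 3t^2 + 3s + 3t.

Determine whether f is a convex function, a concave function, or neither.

f is quadratic, so its Hessian is the constant matrix H = [[-4, -8], [-8, 6]].
det(H) = -88, tr(H) = 2.
det(H) < 0, so H is indefinite: neither convex nor concave.

neither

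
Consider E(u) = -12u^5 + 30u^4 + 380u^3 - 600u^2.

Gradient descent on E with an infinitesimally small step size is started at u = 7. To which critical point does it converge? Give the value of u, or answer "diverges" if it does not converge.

E'(u) = -60u(u - 5)(u - 1)(u + 4), so E'(7) = -55440.
Gradient descent moves in the -E' direction, i.e. u is increasing.
There is no critical point above u=7, and E' keeps the same sign, so the iterate runs off to +∞.

diverges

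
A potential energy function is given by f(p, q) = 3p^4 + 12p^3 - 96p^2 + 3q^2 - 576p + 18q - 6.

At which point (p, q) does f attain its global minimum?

(4, -3)

f(p,q) separates as A(p) + B(q) − 6, so its minimum is min A + min B − 6.
A'(p) = 12(p - 4)(p + 3)(p + 4) vanishes at p ∈ {-4, -3, 4}; B'(q) = 6q + 18 vanishes at q ∈ {-3}.
Local minima of A (where A''>0): A(-4)=768, A(4)=-2304. Local minima of B: B(-3)=-27.
So the global minimum of f is A(4) + B(-3) − 6 = -2304 − 27 − 6 = -2337, attained at (4, -3).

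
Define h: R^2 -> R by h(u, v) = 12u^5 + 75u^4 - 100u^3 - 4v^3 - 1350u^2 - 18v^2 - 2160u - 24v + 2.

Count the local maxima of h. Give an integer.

2

h separates as a function of u plus a function of v, so ∇h=0 decouples.
∂h/∂u = 60(u - 3)(u + 1)(u + 3)(u + 4) = 0 at u ∈ {-4, -3, -1, 3}; ∂h/∂v = -12(v + 1)(v + 2) = 0 at v ∈ {-2, -1}.
The Hessian is diagonal: diag(h_uu, h_vv). Second derivatives: h_uu(-4)=-1260, h_uu(-3)=720, h_uu(-1)=-1440, h_uu(3)=10080; h_vv(-2)=12, h_vv(-1)=-12.
Local maxima occur where both diagonal entries negative: (-4, -1), (-1, -1). Count: 2.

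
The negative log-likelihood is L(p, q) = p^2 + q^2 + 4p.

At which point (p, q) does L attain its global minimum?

L(p,q) separates as A(p) + B(q), so its minimum is min A + min B.
A'(p) = 2p + 4 vanishes at p ∈ {-2}; B'(q) = 2q vanishes at q ∈ {0}.
Local minima of A (where A''>0): A(-2)=-4. Local minima of B: B(0)=0.
So the global minimum of L is A(-2) + B(0) = -4 + 0 = -4, attained at (-2, 0).

(-2, 0)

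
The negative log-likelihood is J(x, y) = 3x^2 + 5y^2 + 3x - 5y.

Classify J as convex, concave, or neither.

convex

J is quadratic, so its Hessian is the constant matrix H = [[6, 0], [0, 10]].
det(H) = 60, tr(H) = 16.
det(H) > 0 and tr(H) > 0, so H is positive definite everywhere: convex.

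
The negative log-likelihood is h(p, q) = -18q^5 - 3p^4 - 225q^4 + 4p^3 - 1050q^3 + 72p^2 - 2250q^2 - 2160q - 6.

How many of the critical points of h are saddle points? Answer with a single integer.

6

h separates as a function of p plus a function of q, so ∇h=0 decouples.
∂h/∂p = -12p(p - 4)(p + 3) = 0 at p ∈ {-3, 0, 4}; ∂h/∂q = -90(q + 1)(q + 2)(q + 3)(q + 4) = 0 at q ∈ {-4, -3, -2, -1}.
The Hessian is diagonal: diag(h_pp, h_qq). Second derivatives: h_pp(-3)=-252, h_pp(0)=144, h_pp(4)=-336; h_qq(-4)=540, h_qq(-3)=-180, h_qq(-2)=180, h_qq(-1)=-540.
Saddle points occur where the two diagonal entries have opposite signs: (-3, -4), (-3, -2), (0, -3), (0, -1), (4, -4), (4, -2). Count: 6.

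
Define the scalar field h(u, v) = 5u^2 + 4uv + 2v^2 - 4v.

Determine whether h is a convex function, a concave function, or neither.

convex

h is quadratic, so its Hessian is the constant matrix H = [[10, 4], [4, 4]].
det(H) = 24, tr(H) = 14.
det(H) > 0 and tr(H) > 0, so H is positive definite everywhere: convex.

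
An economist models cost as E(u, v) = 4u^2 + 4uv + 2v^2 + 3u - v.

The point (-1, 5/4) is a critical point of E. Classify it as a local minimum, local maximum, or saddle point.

local minimum

The Hessian of E is constant: H = [[8, 4], [4, 4]].
det(H) = 8·4 − 4² = 16.
det(H) > 0 and tr(H) = 12 > 0, so H is positive definite and the point is a local minimum.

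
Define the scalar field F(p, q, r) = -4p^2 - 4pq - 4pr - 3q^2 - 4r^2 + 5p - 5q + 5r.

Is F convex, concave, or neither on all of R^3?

concave

F is quadratic, so its Hessian is the constant matrix H = [[-8, -4, -4], [-4, -6, 0], [-4, 0, -8]].
Leading principal minors: -8, 32, -160.
Signs alternate −, +, − ⇒ H ≺ 0 ⇒ concave.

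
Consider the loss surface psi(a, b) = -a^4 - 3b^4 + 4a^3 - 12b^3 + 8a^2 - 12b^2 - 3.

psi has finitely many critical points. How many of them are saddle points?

4

psi separates as a function of a plus a function of b, so ∇psi=0 decouples.
∂psi/∂a = -4a(a - 4)(a + 1) = 0 at a ∈ {-1, 0, 4}; ∂psi/∂b = -12b(b + 1)(b + 2) = 0 at b ∈ {-2, -1, 0}.
The Hessian is diagonal: diag(psi_aa, psi_bb). Second derivatives: psi_aa(-1)=-20, psi_aa(0)=16, psi_aa(4)=-80; psi_bb(-2)=-24, psi_bb(-1)=12, psi_bb(0)=-24.
Saddle points occur where the two diagonal entries have opposite signs: (-1, -1), (0, -2), (0, 0), (4, -1). Count: 4.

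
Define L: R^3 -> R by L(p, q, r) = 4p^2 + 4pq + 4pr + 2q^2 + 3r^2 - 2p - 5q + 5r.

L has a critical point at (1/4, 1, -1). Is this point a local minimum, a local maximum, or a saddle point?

The Hessian is constant: H = [[8, 4, 4], [4, 4, 0], [4, 0, 6]].
Leading principal minors: Δ₁ = 8, Δ₂ = 16, Δ₃ = 32.
All leading minors are positive, so H is positive definite: a local minimum.

local minimum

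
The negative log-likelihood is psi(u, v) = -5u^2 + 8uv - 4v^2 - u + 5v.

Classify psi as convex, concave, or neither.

concave

psi is quadratic, so its Hessian is the constant matrix H = [[-10, 8], [8, -8]].
det(H) = 16, tr(H) = -18.
det(H) > 0 and tr(H) < 0, so H is negative definite everywhere: concave.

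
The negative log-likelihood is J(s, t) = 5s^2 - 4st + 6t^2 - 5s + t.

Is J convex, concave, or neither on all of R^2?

convex

J is quadratic, so its Hessian is the constant matrix H = [[10, -4], [-4, 12]].
det(H) = 104, tr(H) = 22.
det(H) > 0 and tr(H) > 0, so H is positive definite everywhere: convex.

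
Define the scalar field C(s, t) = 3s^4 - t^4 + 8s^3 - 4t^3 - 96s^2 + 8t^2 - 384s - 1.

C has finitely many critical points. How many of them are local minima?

2

C separates as a function of s plus a function of t, so ∇C=0 decouples.
∂C/∂s = 12(s - 4)(s + 2)(s + 4) = 0 at s ∈ {-4, -2, 4}; ∂C/∂t = -4t(t - 1)(t + 4) = 0 at t ∈ {-4, 0, 1}.
The Hessian is diagonal: diag(C_ss, C_tt). Second derivatives: C_ss(-4)=192, C_ss(-2)=-144, C_ss(4)=576; C_tt(-4)=-80, C_tt(0)=16, C_tt(1)=-20.
Local minima occur where both diagonal entries positive: (-4, 0), (4, 0). Count: 2.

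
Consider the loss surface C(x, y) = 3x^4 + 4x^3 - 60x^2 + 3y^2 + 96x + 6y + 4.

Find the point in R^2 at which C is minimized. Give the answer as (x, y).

(-4, -1)

C(x,y) separates as P(x) + Q(y) + 4, so its minimum is min P + min Q + 4.
P'(x) = 12(x - 2)(x - 1)(x + 4) vanishes at x ∈ {-4, 1, 2}; Q'(y) = 6y + 6 vanishes at y ∈ {-1}.
Local minima of P (where P''>0): P(-4)=-832, P(2)=32. Local minima of Q: Q(-1)=-3.
So the global minimum of C is P(-4) + Q(-1) + 4 = -832 − 3 + 4 = -831, attained at (-4, -1).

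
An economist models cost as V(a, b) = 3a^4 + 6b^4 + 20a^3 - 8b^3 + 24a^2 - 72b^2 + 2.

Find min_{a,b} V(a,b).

V(a,b) separates as P(a) + Q(b) + 2, so its minimum is min P + min Q + 2.
P'(a) = 12a(a + 1)(a + 4) vanishes at a ∈ {-4, -1, 0}; Q'(b) = 24b(b - 3)(b + 2) vanishes at b ∈ {-2, 0, 3}.
Local minima of P (where P''>0): P(-4)=-128, P(0)=0. Local minima of Q: Q(-2)=-128, Q(3)=-378.
So the global minimum of V is P(-4) + Q(3) + 2 = -128 − 378 + 2 = -504, attained at (-4, 3).

-504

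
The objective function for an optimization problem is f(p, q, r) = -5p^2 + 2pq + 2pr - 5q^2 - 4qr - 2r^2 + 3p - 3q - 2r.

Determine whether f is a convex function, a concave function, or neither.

f is quadratic, so its Hessian is the constant matrix H = [[-10, 2, 2], [2, -10, -4], [2, -4, -4]].
Leading principal minors: -10, 96, -216.
Signs alternate −, +, − ⇒ H ≺ 0 ⇒ concave.

concave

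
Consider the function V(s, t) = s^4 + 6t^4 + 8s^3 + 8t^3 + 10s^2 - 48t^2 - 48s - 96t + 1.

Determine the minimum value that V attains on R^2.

-252

V(s,t) separates as P(s) + Q(t) + 1, so its minimum is min P + min Q + 1.
P'(s) = 4(s - 1)(s + 3)(s + 4) vanishes at s ∈ {-4, -3, 1}; Q'(t) = 24(t - 2)(t + 1)(t + 2) vanishes at t ∈ {-2, -1, 2}.
Local minima of P (where P''>0): P(-4)=96, P(1)=-29. Local minima of Q: Q(-2)=32, Q(2)=-224.
So the global minimum of V is P(1) + Q(2) + 1 = -29 − 224 + 1 = -252, attained at (1, 2).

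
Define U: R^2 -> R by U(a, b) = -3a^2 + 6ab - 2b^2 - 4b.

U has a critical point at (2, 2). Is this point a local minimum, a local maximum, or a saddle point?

saddle point

The Hessian of U is constant: H = [[-6, 6], [6, -4]].
det(H) = (-6)·(-4) − 6² = -12.
Since det(H) < 0, H is indefinite and the critical point is a saddle point.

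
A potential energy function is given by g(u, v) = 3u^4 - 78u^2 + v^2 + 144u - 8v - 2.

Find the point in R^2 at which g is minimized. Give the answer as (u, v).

(-4, 4)

g(u,v) separates as P(u) + Q(v) − 2, so its minimum is min P + min Q − 2.
P'(u) = 12(u - 3)(u - 1)(u + 4) vanishes at u ∈ {-4, 1, 3}; Q'(v) = 2v - 8 vanishes at v ∈ {4}.
Local minima of P (where P''>0): P(-4)=-1056, P(3)=-27. Local minima of Q: Q(4)=-16.
So the global minimum of g is P(-4) + Q(4) − 2 = -1056 − 16 − 2 = -1074, attained at (-4, 4).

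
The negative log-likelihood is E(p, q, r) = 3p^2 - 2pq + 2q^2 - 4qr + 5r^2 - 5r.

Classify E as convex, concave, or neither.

E is quadratic, so its Hessian is the constant matrix H = [[6, -2, 0], [-2, 4, -4], [0, -4, 10]].
Leading principal minors: 6, 20, 104.
All positive ⇒ H ≻ 0 ⇒ convex.

convex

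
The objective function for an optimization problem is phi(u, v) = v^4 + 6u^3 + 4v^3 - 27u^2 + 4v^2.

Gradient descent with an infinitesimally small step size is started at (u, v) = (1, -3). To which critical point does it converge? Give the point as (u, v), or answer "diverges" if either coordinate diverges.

(3, -2)

phi is separable, so gradient descent decouples: u follows -∂phi/∂u, v follows -∂phi/∂v.
∂phi/∂u = 18u(u - 3); at u=1 this is -36, so u increases.
∂phi/∂v = 4v(v + 1)(v + 2); at v=-3 this is -24, so v increases.
u converges to its nearest critical value 3 (a local min of the u-part); v converges to -2. The iterate converges to (3, -2).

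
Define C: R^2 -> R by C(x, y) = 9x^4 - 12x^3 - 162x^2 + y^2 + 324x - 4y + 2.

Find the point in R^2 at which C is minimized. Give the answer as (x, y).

(-3, 2)

C(x,y) separates as P(x) + Q(y) + 2, so its minimum is min P + min Q + 2.
P'(x) = 36(x - 3)(x - 1)(x + 3) vanishes at x ∈ {-3, 1, 3}; Q'(y) = 2y - 4 vanishes at y ∈ {2}.
Local minima of P (where P''>0): P(-3)=-1377, P(3)=-81. Local minima of Q: Q(2)=-4.
So the global minimum of C is P(-3) + Q(2) + 2 = -1377 − 4 + 2 = -1379, attained at (-3, 2).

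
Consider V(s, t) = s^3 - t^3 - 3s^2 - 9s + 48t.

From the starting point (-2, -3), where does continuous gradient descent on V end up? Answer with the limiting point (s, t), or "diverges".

diverges

V is separable, so gradient descent decouples: s follows -∂V/∂s, t follows -∂V/∂t.
∂V/∂s = 3(s - 3)(s + 1); at s=-2 this is 15, so s decreases.
∂V/∂t = -3(t - 4)(t + 4); at t=-3 this is 21, so t decreases.
The s-coordinate has no critical point in that direction and runs off to infinity.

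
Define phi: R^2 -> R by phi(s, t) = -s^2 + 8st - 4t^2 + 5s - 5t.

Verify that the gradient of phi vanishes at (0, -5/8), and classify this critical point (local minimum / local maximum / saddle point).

∇phi = (-2s + 8t + 5, 8s - 8t - 5); substituting (0, -5/8) gives ∇phi = (0, 0), so (0, -5/8) is indeed a critical point.
The Hessian of phi is constant: H = [[-2, 8], [8, -8]].
det(H) = (-2)·(-8) − 8² = -48.
Since det(H) < 0, H is indefinite and the critical point is a saddle point.

saddle point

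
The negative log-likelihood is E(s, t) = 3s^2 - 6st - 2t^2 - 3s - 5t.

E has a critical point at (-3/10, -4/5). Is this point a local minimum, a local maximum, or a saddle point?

The Hessian of E is constant: H = [[6, -6], [-6, -4]].
det(H) = 6·(-4) − (-6)² = -60.
Since det(H) < 0, H is indefinite and the critical point is a saddle point.

saddle point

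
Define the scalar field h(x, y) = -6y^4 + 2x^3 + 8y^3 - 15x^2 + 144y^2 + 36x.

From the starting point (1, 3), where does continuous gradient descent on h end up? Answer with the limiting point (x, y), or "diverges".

diverges

h is separable, so gradient descent decouples: x follows -∂h/∂x, y follows -∂h/∂y.
∂h/∂x = 6(x - 3)(x - 2); at x=1 this is 12, so x decreases.
∂h/∂y = -24y(y - 4)(y + 3); at y=3 this is 432, so y decreases.
The x-coordinate has no critical point in that direction and runs off to infinity.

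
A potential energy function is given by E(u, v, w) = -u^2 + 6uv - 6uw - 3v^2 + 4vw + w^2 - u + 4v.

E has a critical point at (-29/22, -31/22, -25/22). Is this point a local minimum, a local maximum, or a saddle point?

The Hessian is constant: H = [[-2, 6, -6], [6, -6, 4], [-6, 4, 2]].
Leading principal minors: Δ₁ = -2, Δ₂ = -24, Δ₃ = -88.
The minors fit neither the all-positive nor the alternating-sign pattern, so H is indefinite: a saddle point.

saddle point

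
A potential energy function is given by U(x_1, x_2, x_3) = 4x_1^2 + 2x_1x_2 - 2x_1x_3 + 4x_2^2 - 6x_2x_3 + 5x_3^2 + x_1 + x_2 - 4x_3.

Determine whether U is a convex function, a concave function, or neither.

U is quadratic, so its Hessian is the constant matrix H = [[8, 2, -2], [2, 8, -6], [-2, -6, 10]].
Leading principal minors: 8, 60, 328.
All positive ⇒ H ≻ 0 ⇒ convex.

convex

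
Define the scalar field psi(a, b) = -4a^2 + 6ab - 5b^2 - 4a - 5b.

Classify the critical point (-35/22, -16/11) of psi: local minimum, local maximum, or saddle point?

The Hessian of psi is constant: H = [[-8, 6], [6, -10]].
det(H) = (-8)·(-10) − 6² = 44.
det(H) > 0 and tr(H) = -18 < 0, so H is negative definite and the point is a local maximum.

local maximum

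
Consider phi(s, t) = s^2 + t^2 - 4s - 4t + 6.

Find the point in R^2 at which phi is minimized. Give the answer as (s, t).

phi(s,t) separates as P(s) + Q(t) + 6, so its minimum is min P + min Q + 6.
P'(s) = 2s - 4 vanishes at s ∈ {2}; Q'(t) = 2(t - 2) vanishes at t ∈ {2}.
Local minima of P (where P''>0): P(2)=-4. Local minima of Q: Q(2)=-4.
So the global minimum of phi is P(2) + Q(2) + 6 = -4 − 4 + 6 = -2, attained at (2, 2).

(2, 2)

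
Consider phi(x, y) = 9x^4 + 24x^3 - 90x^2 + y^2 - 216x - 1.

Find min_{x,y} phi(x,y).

phi(x,y) separates as P(x) + Q(y) − 1, so its minimum is min P + min Q − 1.
P'(x) = 36(x - 2)(x + 1)(x + 3) vanishes at x ∈ {-3, -1, 2}; Q'(y) = 2y vanishes at y ∈ {0}.
Local minima of P (where P''>0): P(-3)=-81, P(2)=-456. Local minima of Q: Q(0)=0.
So the global minimum of phi is P(2) + Q(0) − 1 = -456 + 0 − 1 = -457, attained at (2, 0).

-457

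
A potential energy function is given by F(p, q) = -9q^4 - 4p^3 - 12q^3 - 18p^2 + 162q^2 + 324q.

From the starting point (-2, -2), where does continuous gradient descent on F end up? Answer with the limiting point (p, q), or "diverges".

(-3, -1)

F is separable, so gradient descent decouples: p follows -∂F/∂p, q follows -∂F/∂q.
∂F/∂p = -12p(p + 3); at p=-2 this is 24, so p decreases.
∂F/∂q = -36(q - 3)(q + 1)(q + 3); at q=-2 this is -180, so q increases.
p converges to its nearest critical value -3 (a local min of the p-part); q converges to -1. The iterate converges to (-3, -1).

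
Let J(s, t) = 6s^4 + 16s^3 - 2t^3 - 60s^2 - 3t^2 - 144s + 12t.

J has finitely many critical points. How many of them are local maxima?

J separates as a function of s plus a function of t, so ∇J=0 decouples.
∂J/∂s = 24(s - 2)(s + 1)(s + 3) = 0 at s ∈ {-3, -1, 2}; ∂J/∂t = -6(t - 1)(t + 2) = 0 at t ∈ {-2, 1}.
The Hessian is diagonal: diag(J_ss, J_tt). Second derivatives: J_ss(-3)=240, J_ss(-1)=-144, J_ss(2)=360; J_tt(-2)=18, J_tt(1)=-18.
Local maxima occur where both diagonal entries negative: (-1, 1). Count: 1.

1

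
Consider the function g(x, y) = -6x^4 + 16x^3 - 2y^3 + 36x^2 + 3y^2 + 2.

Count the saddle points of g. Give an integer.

3

g separates as a function of x plus a function of y, so ∇g=0 decouples.
∂g/∂x = -24x(x - 3)(x + 1) = 0 at x ∈ {-1, 0, 3}; ∂g/∂y = -6y(y - 1) = 0 at y ∈ {0, 1}.
The Hessian is diagonal: diag(g_xx, g_yy). Second derivatives: g_xx(-1)=-96, g_xx(0)=72, g_xx(3)=-288; g_yy(0)=6, g_yy(1)=-6.
Saddle points occur where the two diagonal entries have opposite signs: (-1, 0), (0, 1), (3, 0). Count: 3.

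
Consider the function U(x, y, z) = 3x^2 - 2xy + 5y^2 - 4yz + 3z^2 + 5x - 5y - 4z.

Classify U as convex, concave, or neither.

U is quadratic, so its Hessian is the constant matrix H = [[6, -2, 0], [-2, 10, -4], [0, -4, 6]].
Leading principal minors: 6, 56, 240.
All positive ⇒ H ≻ 0 ⇒ convex.

convex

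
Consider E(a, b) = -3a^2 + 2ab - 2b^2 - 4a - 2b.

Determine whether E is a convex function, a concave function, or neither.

concave

E is quadratic, so its Hessian is the constant matrix H = [[-6, 2], [2, -4]].
det(H) = 20, tr(H) = -10.
det(H) > 0 and tr(H) < 0, so H is negative definite everywhere: concave.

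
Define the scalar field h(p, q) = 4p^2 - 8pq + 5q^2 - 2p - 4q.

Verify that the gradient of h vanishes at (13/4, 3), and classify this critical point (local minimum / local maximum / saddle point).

local minimum

∇h = (8p - 8q - 2, -8p + 10q - 4); substituting (13/4, 3) gives ∇h = (0, 0), so (13/4, 3) is indeed a critical point.
The Hessian of h is constant: H = [[8, -8], [-8, 10]].
det(H) = 8·10 − (-8)² = 16.
det(H) > 0 and tr(H) = 18 > 0, so H is positive definite and the point is a local minimum.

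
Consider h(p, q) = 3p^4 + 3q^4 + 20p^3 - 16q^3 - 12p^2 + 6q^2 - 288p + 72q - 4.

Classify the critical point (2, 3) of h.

The mixed partial ∂²h/∂p∂q is 0, so the Hessian at any point is diag(h_pp, h_qq) = diag(12(3p^2 + 10p - 2), 12(3q^2 - 8q + 1)).
At (2, 3): H = diag(360, 48).
Both eigenvalues are positive, so H is positive definite: a local minimum.

local minimum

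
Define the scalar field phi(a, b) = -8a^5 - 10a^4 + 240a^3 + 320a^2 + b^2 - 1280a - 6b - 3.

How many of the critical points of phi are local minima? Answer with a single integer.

2

phi separates as a function of a plus a function of b, so ∇phi=0 decouples.
∂phi/∂a = -40(a - 4)(a - 1)(a + 2)(a + 4) = 0 at a ∈ {-4, -2, 1, 4}; ∂phi/∂b = 2(b - 3) = 0 at b ∈ {3}.
The Hessian is diagonal: diag(phi_aa, phi_bb). Second derivatives: phi_aa(-4)=3200, phi_aa(-2)=-1440, phi_aa(1)=1800, phi_aa(4)=-5760; phi_bb(3)=2.
Local minima occur where both diagonal entries positive: (-4, 3), (1, 3). Count: 2.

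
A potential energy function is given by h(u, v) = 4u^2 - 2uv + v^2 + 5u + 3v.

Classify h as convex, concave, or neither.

h is quadratic, so its Hessian is the constant matrix H = [[8, -2], [-2, 2]].
det(H) = 12, tr(H) = 10.
det(H) > 0 and tr(H) > 0, so H is positive definite everywhere: convex.

convex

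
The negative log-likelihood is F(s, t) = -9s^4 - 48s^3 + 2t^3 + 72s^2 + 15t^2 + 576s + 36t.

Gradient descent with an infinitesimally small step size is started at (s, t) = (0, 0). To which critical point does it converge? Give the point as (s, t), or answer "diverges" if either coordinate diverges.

F is separable, so gradient descent decouples: s follows -∂F/∂s, t follows -∂F/∂t.
∂F/∂s = -36(s - 2)(s + 2)(s + 4); at s=0 this is 576, so s decreases.
∂F/∂t = 6(t + 2)(t + 3); at t=0 this is 36, so t decreases.
s converges to its nearest critical value -2 (a local min of the s-part); t converges to -2. The iterate converges to (-2, -2).

(-2, -2)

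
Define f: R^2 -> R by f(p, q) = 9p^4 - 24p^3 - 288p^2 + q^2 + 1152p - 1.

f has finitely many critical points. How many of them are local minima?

2

f separates as a function of p plus a function of q, so ∇f=0 decouples.
∂f/∂p = 36(p - 4)(p - 2)(p + 4) = 0 at p ∈ {-4, 2, 4}; ∂f/∂q = 2q = 0 at q ∈ {0}.
The Hessian is diagonal: diag(f_pp, f_qq). Second derivatives: f_pp(-4)=1728, f_pp(2)=-432, f_pp(4)=576; f_qq(0)=2.
Local minima occur where both diagonal entries positive: (-4, 0), (4, 0). Count: 2.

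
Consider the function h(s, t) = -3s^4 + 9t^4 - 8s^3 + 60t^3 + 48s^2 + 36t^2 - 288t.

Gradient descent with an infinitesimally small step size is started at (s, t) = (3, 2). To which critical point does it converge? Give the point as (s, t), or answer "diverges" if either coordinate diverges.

h is separable, so gradient descent decouples: s follows -∂h/∂s, t follows -∂h/∂t.
∂h/∂s = -12s(s - 2)(s + 4); at s=3 this is -252, so s increases.
∂h/∂t = 36(t - 1)(t + 2)(t + 4); at t=2 this is 864, so t decreases.
The s-coordinate has no critical point in that direction and runs off to infinity.

diverges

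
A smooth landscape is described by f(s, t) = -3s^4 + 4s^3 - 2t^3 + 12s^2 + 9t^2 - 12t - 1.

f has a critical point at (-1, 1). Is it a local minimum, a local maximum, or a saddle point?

The mixed partial ∂²f/∂s∂t is 0, so the Hessian at any point is diag(f_ss, f_tt) = diag(12(-3s^2 + 2s + 2), 6(-2t + 3)).
At (-1, 1): H = diag(-36, 6).
The eigenvalues have opposite signs, so H is indefinite: a saddle point.

saddle point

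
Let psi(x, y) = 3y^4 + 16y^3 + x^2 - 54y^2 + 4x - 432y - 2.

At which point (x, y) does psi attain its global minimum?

psi(x,y) separates as P(x) + Q(y) − 2, so its minimum is min P + min Q − 2.
P'(x) = 2x + 4 vanishes at x ∈ {-2}; Q'(y) = 12(y - 3)(y + 3)(y + 4) vanishes at y ∈ {-4, -3, 3}.
Local minima of P (where P''>0): P(-2)=-4. Local minima of Q: Q(-4)=608, Q(3)=-1107.
So the global minimum of psi is P(-2) + Q(3) − 2 = -4 − 1107 − 2 = -1113, attained at (-2, 3).

(-2, 3)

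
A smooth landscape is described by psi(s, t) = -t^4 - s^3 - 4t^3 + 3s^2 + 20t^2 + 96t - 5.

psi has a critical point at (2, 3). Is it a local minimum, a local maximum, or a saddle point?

local maximum

The mixed partial ∂²psi/∂s∂t is 0, so the Hessian at any point is diag(psi_ss, psi_tt) = diag(6(-s + 1), 4(-3t^2 - 6t + 10)).
At (2, 3): H = diag(-6, -140).
Both eigenvalues are negative, so H is negative definite: a local maximum.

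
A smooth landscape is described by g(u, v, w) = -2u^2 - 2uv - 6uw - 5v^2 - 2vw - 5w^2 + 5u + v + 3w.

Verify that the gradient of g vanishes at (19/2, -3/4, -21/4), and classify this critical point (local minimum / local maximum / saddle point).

local maximum

∇g = (-4u - 2v - 6w + 5, -2u - 10v - 2w + 1, -6u - 2v - 10w + 3); substituting (19/2, -3/4, -21/4) gives ∇g = (0, 0, 0), so (19/2, -3/4, -21/4) is indeed a critical point.
The Hessian is constant: H = [[-4, -2, -6], [-2, -10, -2], [-6, -2, -10]].
Leading principal minors: Δ₁ = -4, Δ₂ = 36, Δ₃ = -32.
The minors alternate sign starting negative (−, +, −), so H is negative definite: a local maximum.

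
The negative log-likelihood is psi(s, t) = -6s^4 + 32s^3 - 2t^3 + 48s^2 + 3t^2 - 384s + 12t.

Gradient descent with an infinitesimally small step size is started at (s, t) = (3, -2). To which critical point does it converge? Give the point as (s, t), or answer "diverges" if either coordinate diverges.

psi is separable, so gradient descent decouples: s follows -∂psi/∂s, t follows -∂psi/∂t.
∂psi/∂s = -24(s - 4)(s - 2)(s + 2); at s=3 this is 120, so s decreases.
∂psi/∂t = -6(t - 2)(t + 1); at t=-2 this is -24, so t increases.
s converges to its nearest critical value 2 (a local min of the s-part); t converges to -1. The iterate converges to (2, -1).

(2, -1)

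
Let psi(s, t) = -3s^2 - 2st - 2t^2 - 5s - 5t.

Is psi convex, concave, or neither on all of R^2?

concave

psi is quadratic, so its Hessian is the constant matrix H = [[-6, -2], [-2, -4]].
det(H) = 20, tr(H) = -10.
det(H) > 0 and tr(H) < 0, so H is negative definite everywhere: concave.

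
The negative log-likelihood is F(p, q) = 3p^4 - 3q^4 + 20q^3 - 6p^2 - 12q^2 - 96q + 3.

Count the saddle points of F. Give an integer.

F separates as a function of p plus a function of q, so ∇F=0 decouples.
∂F/∂p = 12p(p - 1)(p + 1) = 0 at p ∈ {-1, 0, 1}; ∂F/∂q = -12(q - 4)(q - 2)(q + 1) = 0 at q ∈ {-1, 2, 4}.
The Hessian is diagonal: diag(F_pp, F_qq). Second derivatives: F_pp(-1)=24, F_pp(0)=-12, F_pp(1)=24; F_qq(-1)=-180, F_qq(2)=72, F_qq(4)=-120.
Saddle points occur where the two diagonal entries have opposite signs: (-1, -1), (-1, 4), (0, 2), (1, -1), (1, 4). Count: 5.

5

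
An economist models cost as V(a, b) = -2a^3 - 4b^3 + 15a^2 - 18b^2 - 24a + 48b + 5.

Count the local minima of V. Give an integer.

V separates as a function of a plus a function of b, so ∇V=0 decouples.
∂V/∂a = -6(a - 4)(a - 1) = 0 at a ∈ {1, 4}; ∂V/∂b = -12(b - 1)(b + 4) = 0 at b ∈ {-4, 1}.
The Hessian is diagonal: diag(V_aa, V_bb). Second derivatives: V_aa(1)=18, V_aa(4)=-18; V_bb(-4)=60, V_bb(1)=-60.
Local minima occur where both diagonal entries positive: (1, -4). Count: 1.

1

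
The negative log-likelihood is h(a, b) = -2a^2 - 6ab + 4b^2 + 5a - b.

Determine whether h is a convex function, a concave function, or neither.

h is quadratic, so its Hessian is the constant matrix H = [[-4, -6], [-6, 8]].
det(H) = -68, tr(H) = 4.
det(H) < 0, so H is indefinite: neither convex nor concave.

neither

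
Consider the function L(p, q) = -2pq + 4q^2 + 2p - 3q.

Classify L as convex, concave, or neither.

L is quadratic, so its Hessian is the constant matrix H = [[0, -2], [-2, 8]].
det(H) = -4, tr(H) = 8.
det(H) < 0, so H is indefinite: neither convex nor concave.

neither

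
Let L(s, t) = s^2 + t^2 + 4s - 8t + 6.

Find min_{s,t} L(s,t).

-14

L(s,t) separates as P(s) + Q(t) + 6, so its minimum is min P + min Q + 6.
P'(s) = 2s + 4 vanishes at s ∈ {-2}; Q'(t) = 2(t - 4) vanishes at t ∈ {4}.
Local minima of P (where P''>0): P(-2)=-4. Local minima of Q: Q(4)=-16.
So the global minimum of L is P(-2) + Q(4) + 6 = -4 − 16 + 6 = -14, attained at (-2, 4).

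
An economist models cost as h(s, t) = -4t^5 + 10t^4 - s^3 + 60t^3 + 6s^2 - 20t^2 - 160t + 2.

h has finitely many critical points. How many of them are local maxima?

h separates as a function of s plus a function of t, so ∇h=0 decouples.
∂h/∂s = -3s(s - 4) = 0 at s ∈ {0, 4}; ∂h/∂t = -20(t - 4)(t - 1)(t + 1)(t + 2) = 0 at t ∈ {-2, -1, 1, 4}.
The Hessian is diagonal: diag(h_ss, h_tt). Second derivatives: h_ss(0)=12, h_ss(4)=-12; h_tt(-2)=360, h_tt(-1)=-200, h_tt(1)=360, h_tt(4)=-1800.
Local maxima occur where both diagonal entries negative: (4, -1), (4, 4). Count: 2.

2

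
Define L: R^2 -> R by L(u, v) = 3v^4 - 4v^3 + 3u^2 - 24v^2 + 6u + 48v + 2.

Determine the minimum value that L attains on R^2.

L(u,v) separates as P(u) + Q(v) + 2, so its minimum is min P + min Q + 2.
P'(u) = 6u + 6 vanishes at u ∈ {-1}; Q'(v) = 12(v - 2)(v - 1)(v + 2) vanishes at v ∈ {-2, 1, 2}.
Local minima of P (where P''>0): P(-1)=-3. Local minima of Q: Q(-2)=-112, Q(2)=16.
So the global minimum of L is P(-1) + Q(-2) + 2 = -3 − 112 + 2 = -113, attained at (-1, -2).

-113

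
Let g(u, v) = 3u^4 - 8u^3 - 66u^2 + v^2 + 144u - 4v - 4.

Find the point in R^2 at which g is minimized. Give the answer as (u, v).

g(u,v) separates as P(u) + Q(v) − 4, so its minimum is min P + min Q − 4.
P'(u) = 12(u - 4)(u - 1)(u + 3) vanishes at u ∈ {-3, 1, 4}; Q'(v) = 2v - 4 vanishes at v ∈ {2}.
Local minima of P (where P''>0): P(-3)=-567, P(4)=-224. Local minima of Q: Q(2)=-4.
So the global minimum of g is P(-3) + Q(2) − 4 = -567 − 4 − 4 = -575, attained at (-3, 2).

(-3, 2)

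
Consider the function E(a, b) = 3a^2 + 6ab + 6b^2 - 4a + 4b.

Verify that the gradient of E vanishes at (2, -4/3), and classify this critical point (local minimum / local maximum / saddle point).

local minimum

∇E = (6a + 6b - 4, 6a + 12b + 4); substituting (2, -4/3) gives ∇E = (0, 0), so (2, -4/3) is indeed a critical point.
The Hessian of E is constant: H = [[6, 6], [6, 12]].
det(H) = 6·12 − 6² = 36.
det(H) > 0 and tr(H) = 18 > 0, so H is positive definite and the point is a local minimum.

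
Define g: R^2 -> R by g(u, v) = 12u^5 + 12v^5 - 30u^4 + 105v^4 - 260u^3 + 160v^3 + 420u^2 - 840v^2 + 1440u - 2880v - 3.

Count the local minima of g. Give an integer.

4

g separates as a function of u plus a function of v, so ∇g=0 decouples.
∂g/∂u = 60(u - 4)(u - 2)(u + 1)(u + 3) = 0 at u ∈ {-3, -1, 2, 4}; ∂g/∂v = 60(v - 2)(v + 2)(v + 3)(v + 4) = 0 at v ∈ {-4, -3, -2, 2}.
The Hessian is diagonal: diag(g_uu, g_vv). Second derivatives: g_uu(-3)=-4200, g_uu(-1)=1800, g_uu(2)=-1800, g_uu(4)=4200; g_vv(-4)=-720, g_vv(-3)=300, g_vv(-2)=-480, g_vv(2)=7200.
Local minima occur where both diagonal entries positive: (-1, -3), (-1, 2), (4, -3), (4, 2). Count: 4.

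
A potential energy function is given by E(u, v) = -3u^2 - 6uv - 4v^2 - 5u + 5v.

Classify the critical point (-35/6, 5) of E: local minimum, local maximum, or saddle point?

local maximum

The Hessian of E is constant: H = [[-6, -6], [-6, -8]].
det(H) = (-6)·(-8) − (-6)² = 12.
det(H) > 0 and tr(H) = -14 < 0, so H is negative definite and the point is a local maximum.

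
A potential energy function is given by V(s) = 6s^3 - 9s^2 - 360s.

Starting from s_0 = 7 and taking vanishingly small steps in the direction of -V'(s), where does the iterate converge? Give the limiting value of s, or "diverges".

5

V'(s) = 18(s - 5)(s + 4), so V'(7) = 396.
Gradient descent moves in the -V' direction, i.e. s is decreasing.
The nearest critical point in that direction is s = 5, where V'' = 162 > 0 (a local minimum). The iterate converges there.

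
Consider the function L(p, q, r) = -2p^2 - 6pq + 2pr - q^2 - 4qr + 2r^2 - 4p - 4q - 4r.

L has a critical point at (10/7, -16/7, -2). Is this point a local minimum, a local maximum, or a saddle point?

The Hessian is constant: H = [[-4, -6, 2], [-6, -2, -4], [2, -4, 4]].
Leading principal minors: Δ₁ = -4, Δ₂ = -28, Δ₃ = 56.
The minors fit neither the all-positive nor the alternating-sign pattern, so H is indefinite: a saddle point.

saddle point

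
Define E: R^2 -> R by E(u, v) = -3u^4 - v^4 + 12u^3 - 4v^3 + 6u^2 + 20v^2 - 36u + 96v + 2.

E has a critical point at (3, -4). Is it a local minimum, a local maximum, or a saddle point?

The mixed partial ∂²E/∂u∂v is 0, so the Hessian at any point is diag(E_uu, E_vv) = diag(12(-3u^2 + 6u + 1), 4(-3v^2 - 6v + 10)).
At (3, -4): H = diag(-96, -56).
Both eigenvalues are negative, so H is negative definite: a local maximum.

local maximum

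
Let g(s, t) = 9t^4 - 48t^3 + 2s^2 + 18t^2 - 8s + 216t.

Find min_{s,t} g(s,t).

g(s,t) separates as P(s) + Q(t), so its minimum is min P + min Q.
P'(s) = 4s - 8 vanishes at s ∈ {2}; Q'(t) = 36(t - 3)(t - 2)(t + 1) vanishes at t ∈ {-1, 2, 3}.
Local minima of P (where P''>0): P(2)=-8. Local minima of Q: Q(-1)=-141, Q(3)=243.
So the global minimum of g is P(2) + Q(-1) = -8 − 141 = -149, attained at (2, -1).

-149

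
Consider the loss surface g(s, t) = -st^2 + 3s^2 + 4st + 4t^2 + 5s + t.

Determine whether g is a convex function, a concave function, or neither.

neither

The term -st^2 is cubic, so the Hessian is not constant.
∂²g/∂t² = -2s + 8, which takes both signs as s varies (negative for sufficiently large s). A diagonal entry of the Hessian changing sign means the Hessian is neither positive- nor negative-semidefinite on all of R^2.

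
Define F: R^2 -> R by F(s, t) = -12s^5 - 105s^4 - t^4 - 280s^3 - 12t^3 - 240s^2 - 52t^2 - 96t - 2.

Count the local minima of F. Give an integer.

F separates as a function of s plus a function of t, so ∇F=0 decouples.
∂F/∂s = -60s(s + 1)(s + 2)(s + 4) = 0 at s ∈ {-4, -2, -1, 0}; ∂F/∂t = -4(t + 2)(t + 3)(t + 4) = 0 at t ∈ {-4, -3, -2}.
The Hessian is diagonal: diag(F_ss, F_tt). Second derivatives: F_ss(-4)=1440, F_ss(-2)=-240, F_ss(-1)=180, F_ss(0)=-480; F_tt(-4)=-8, F_tt(-3)=4, F_tt(-2)=-8.
Local minima occur where both diagonal entries positive: (-4, -3), (-1, -3). Count: 2.

2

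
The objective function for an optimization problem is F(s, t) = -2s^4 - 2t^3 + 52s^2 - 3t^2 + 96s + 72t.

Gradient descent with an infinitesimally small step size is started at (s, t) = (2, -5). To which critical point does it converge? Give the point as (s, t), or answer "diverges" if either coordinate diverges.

(-1, -4)

F is separable, so gradient descent decouples: s follows -∂F/∂s, t follows -∂F/∂t.
∂F/∂s = -8(s - 4)(s + 1)(s + 3); at s=2 this is 240, so s decreases.
∂F/∂t = -6(t - 3)(t + 4); at t=-5 this is -48, so t increases.
s converges to its nearest critical value -1 (a local min of the s-part); t converges to -4. The iterate converges to (-1, -4).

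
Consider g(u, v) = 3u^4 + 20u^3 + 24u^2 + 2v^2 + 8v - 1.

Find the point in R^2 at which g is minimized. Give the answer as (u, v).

(-4, -2)

g(u,v) separates as P(u) + Q(v) − 1, so its minimum is min P + min Q − 1.
P'(u) = 12u(u + 1)(u + 4) vanishes at u ∈ {-4, -1, 0}; Q'(v) = 4v + 8 vanishes at v ∈ {-2}.
Local minima of P (where P''>0): P(-4)=-128, P(0)=0. Local minima of Q: Q(-2)=-8.
So the global minimum of g is P(-4) + Q(-2) − 1 = -128 − 8 − 1 = -137, attained at (-4, -2).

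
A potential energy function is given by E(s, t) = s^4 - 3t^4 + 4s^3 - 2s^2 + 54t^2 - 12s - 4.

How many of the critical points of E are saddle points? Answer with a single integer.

5

E separates as a function of s plus a function of t, so ∇E=0 decouples.
∂E/∂s = 4(s - 1)(s + 1)(s + 3) = 0 at s ∈ {-3, -1, 1}; ∂E/∂t = -12t(t - 3)(t + 3) = 0 at t ∈ {-3, 0, 3}.
The Hessian is diagonal: diag(E_ss, E_tt). Second derivatives: E_ss(-3)=32, E_ss(-1)=-16, E_ss(1)=32; E_tt(-3)=-216, E_tt(0)=108, E_tt(3)=-216.
Saddle points occur where the two diagonal entries have opposite signs: (-3, -3), (-3, 3), (-1, 0), (1, -3), (1, 3). Count: 5.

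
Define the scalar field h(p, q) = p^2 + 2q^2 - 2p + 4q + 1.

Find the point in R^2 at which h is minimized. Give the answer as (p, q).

(1, -1)

h(p,q) separates as A(p) + B(q) + 1, so its minimum is min A + min B + 1.
A'(p) = 2p - 2 vanishes at p ∈ {1}; B'(q) = 4q + 4 vanishes at q ∈ {-1}.
Local minima of A (where A''>0): A(1)=-1. Local minima of B: B(-1)=-2.
So the global minimum of h is A(1) + B(-1) + 1 = -1 − 2 + 1 = -2, attained at (1, -1).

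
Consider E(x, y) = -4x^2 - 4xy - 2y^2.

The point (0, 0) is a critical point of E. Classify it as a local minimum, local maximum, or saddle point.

local maximum

The Hessian of E is constant: H = [[-8, -4], [-4, -4]].
det(H) = (-8)·(-4) − (-4)² = 16.
det(H) > 0 and tr(H) = -12 < 0, so H is negative definite and the point is a local maximum.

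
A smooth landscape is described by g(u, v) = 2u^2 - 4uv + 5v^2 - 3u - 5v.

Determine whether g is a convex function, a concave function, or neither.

g is quadratic, so its Hessian is the constant matrix H = [[4, -4], [-4, 10]].
det(H) = 24, tr(H) = 14.
det(H) > 0 and tr(H) > 0, so H is positive definite everywhere: convex.

convex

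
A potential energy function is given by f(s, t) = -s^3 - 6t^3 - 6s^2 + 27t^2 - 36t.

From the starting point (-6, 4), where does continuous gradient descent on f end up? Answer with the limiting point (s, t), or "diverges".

diverges

f is separable, so gradient descent decouples: s follows -∂f/∂s, t follows -∂f/∂t.
∂f/∂s = -3s(s + 4); at s=-6 this is -36, so s increases.
∂f/∂t = -18(t - 2)(t - 1); at t=4 this is -108, so t increases.
The t-coordinate has no critical point in that direction and runs off to infinity.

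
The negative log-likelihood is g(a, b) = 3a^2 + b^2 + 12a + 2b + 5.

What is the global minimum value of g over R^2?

-8

g(a,b) separates as P(a) + Q(b) + 5, so its minimum is min P + min Q + 5.
P'(a) = 6a + 12 vanishes at a ∈ {-2}; Q'(b) = 2b + 2 vanishes at b ∈ {-1}.
Local minima of P (where P''>0): P(-2)=-12. Local minima of Q: Q(-1)=-1.
So the global minimum of g is P(-2) + Q(-1) + 5 = -12 − 1 + 5 = -8, attained at (-2, -1).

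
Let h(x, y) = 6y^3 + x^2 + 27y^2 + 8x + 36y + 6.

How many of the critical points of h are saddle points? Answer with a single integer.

1

h separates as a function of x plus a function of y, so ∇h=0 decouples.
∂h/∂x = 2(x + 4) = 0 at x ∈ {-4}; ∂h/∂y = 18(y + 1)(y + 2) = 0 at y ∈ {-2, -1}.
The Hessian is diagonal: diag(h_xx, h_yy). Second derivatives: h_xx(-4)=2; h_yy(-2)=-18, h_yy(-1)=18.
Saddle points occur where the two diagonal entries have opposite signs: (-4, -2). Count: 1.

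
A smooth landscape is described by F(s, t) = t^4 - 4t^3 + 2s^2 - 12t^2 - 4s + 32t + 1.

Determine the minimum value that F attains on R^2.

F(s,t) separates as P(s) + Q(t) + 1, so its minimum is min P + min Q + 1.
P'(s) = 4s - 4 vanishes at s ∈ {1}; Q'(t) = 4(t - 4)(t - 1)(t + 2) vanishes at t ∈ {-2, 1, 4}.
Local minima of P (where P''>0): P(1)=-2. Local minima of Q: Q(-2)=-64, Q(4)=-64.
So the global minimum of F is P(1) + Q(-2) + 1 = -2 − 64 + 1 = -65, attained at (1, -2).

-65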